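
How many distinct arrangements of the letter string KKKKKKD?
7! / (1! × 6!) = 7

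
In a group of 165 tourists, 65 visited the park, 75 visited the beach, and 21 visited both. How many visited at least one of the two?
|A∪B| = |A| + |B| - |A∩B| = 65 + 75 - 21 = 119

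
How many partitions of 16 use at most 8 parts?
By conjugation, equals partitions of 16 into parts ≤ 8. Let r_j(i) = number of partitions of i into parts ≤ j, for i = 0..16. r_1(i) = 1 for all i; r_j(i) = r_{j-1}(i) + r_j(i-j). Rows j = 2..8: ≤2: 1 1 2 2 3 3 4 4 5 5 6 6 7 7 8 8 9; ≤3: 1 1 2 3 4 5 7 8 10 12 14 16 19 21 24 27 30; ≤4: 1 1 2 3 5 6 9 11 15 18 23 27 34 39 47 54 64; ≤5: 1 1 2 3 5 7 10 13 18 23 30 37 47 57 70 84 101; ≤6: 1 1 2 3 5 7 11 14 20 26 35 44 58 71 90 110 136; ≤7: 1 1 2 3 5 7 11 15 21 28 38 49 65 82 105 131 164; ≤8: 1 1 2 3 5 7 11 15 22 29 40 52 70 89 116 146 186. r_8(16) = 186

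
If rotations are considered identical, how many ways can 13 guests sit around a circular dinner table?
Circular: fix one position, arrange the rest. (13-1)! = 479001600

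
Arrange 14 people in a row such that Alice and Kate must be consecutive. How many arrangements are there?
Treat the 2 as one block: (14-2+1)! × 2! = 6227020800 × 2 = 12454041600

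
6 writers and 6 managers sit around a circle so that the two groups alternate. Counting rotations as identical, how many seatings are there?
Fix one of the writers: (6-1)! ways for the remaining writers, × 6! ways for the managers = 120 × 720 = 86400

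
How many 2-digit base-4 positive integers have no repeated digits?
First digit: 3 choices (nonzero). Then descending: 3 × 3 = 9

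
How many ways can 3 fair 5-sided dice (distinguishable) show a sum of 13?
Coefficient of x^13 in (x + x² + ... + x^5)^3. By inclusion-exclusion on dice exceeding 5: Σ_j (-1)^j C(3,j)·C(13-1-5j, 2) = C(3,0)·C(12,2) - C(3,1)·C(7,2) + C(3,2)·C(2,2) = 1·66 - 3·21 + 3·1 = 6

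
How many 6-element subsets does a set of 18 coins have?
C(18,6) = 18!/(6!×12!) = 18564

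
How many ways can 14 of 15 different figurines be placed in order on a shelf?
P(15,14) = 15!/(15-14)! = 1307674368000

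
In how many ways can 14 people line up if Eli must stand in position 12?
Fix one position: (14-1)! = 6227020800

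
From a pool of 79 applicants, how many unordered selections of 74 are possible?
C(79,74) = 79!/(74!×5!) = 22537515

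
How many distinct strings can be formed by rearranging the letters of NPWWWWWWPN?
10! / (2! × 6! × 2!) = 1260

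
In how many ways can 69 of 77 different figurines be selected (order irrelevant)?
C(77,69) = 77!/(69!×8!) = 21042072975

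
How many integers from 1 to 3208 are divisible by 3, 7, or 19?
⌊3208/3⌋+⌊3208/7⌋+⌊3208/19⌋ - ⌊3208/21⌋-⌊3208/57⌋-⌊3208/133⌋ + ⌊3208/399⌋ = 1069+458+168 - 152-56-24 + 8 = 1471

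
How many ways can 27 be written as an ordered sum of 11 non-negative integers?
C(27+11-1, 11-1) = C(37, 10) = 348330136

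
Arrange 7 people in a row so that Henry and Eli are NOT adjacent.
Total - adjacent = 7! - (7-1)!×2 = 5040 - 1440 = 3600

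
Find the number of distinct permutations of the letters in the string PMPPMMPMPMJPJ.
13! / (5! × 6! × 2!) = 36036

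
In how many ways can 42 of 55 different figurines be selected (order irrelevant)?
C(55,42) = 55!/(42!×13!) = 1451182990950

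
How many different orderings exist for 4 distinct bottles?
4! = 24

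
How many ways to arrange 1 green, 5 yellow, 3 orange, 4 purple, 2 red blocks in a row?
15! / (1! × 5! × 3! × 4! × 2!) = 37837800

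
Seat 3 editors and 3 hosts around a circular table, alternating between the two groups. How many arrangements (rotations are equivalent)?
Fix one of the editors: (3-1)! ways for the remaining editors, × 3! ways for the hosts = 2 × 6 = 12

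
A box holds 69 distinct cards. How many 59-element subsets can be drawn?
C(69,59) = 69!/(59!×10!) = 340032449328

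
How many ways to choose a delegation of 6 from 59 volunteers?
C(59,6) = 59!/(6!×53!) = 45057474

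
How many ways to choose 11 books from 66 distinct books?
C(66,11) = 66!/(11!×55!) = 1074082795968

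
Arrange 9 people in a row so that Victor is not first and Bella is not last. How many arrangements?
By inclusion-exclusion: 9! - 2×(9-1)! + (9-2)! = 362880 - 80640 + 5040 = 287280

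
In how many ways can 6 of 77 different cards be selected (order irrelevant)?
C(77,6) = 77!/(6!×71!) = 237093780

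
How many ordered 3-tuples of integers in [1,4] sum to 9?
Coefficient of x^9 in (x + x² + ... + x^4)^3. By inclusion-exclusion on dice exceeding 4: Σ_j (-1)^j C(3,j)·C(9-1-4j, 2) = C(3,0)·C(8,2) - C(3,1)·C(4,2) = 1·28 - 3·6 = 10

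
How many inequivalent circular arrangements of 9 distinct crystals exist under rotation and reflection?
(9-1)!/2 = 40320/2 = 20160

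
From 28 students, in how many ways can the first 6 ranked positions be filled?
P(28,6) = 28!/(28-6)! = 271252800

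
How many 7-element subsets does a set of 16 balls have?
C(16,7) = 16!/(7!×9!) = 11440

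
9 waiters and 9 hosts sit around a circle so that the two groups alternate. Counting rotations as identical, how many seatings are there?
Fix one of the waiters: (9-1)! ways for the remaining waiters, × 9! ways for the hosts = 40320 × 362880 = 14631321600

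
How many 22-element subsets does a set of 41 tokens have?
C(41,22) = 41!/(22!×19!) = 244662670200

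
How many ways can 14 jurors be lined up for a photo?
14! = 87178291200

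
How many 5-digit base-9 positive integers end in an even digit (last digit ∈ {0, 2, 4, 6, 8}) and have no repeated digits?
Last∈{0,2,4,6,8}. Last=0: 1680. Last nonzero: 4×7×P(7,3) = 5880. Total = 7560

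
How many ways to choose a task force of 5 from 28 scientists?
C(28,5) = 28!/(5!×23!) = 98280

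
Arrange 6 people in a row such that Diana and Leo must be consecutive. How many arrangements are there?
Treat the 2 as one block: (6-2+1)! × 2! = 120 × 2 = 240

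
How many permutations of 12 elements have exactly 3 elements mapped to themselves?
Choose the 3 fixed points C(12,3) = 220, derange the rest: !9 = Σ_{j=0}^{9} (-1)^j·9!/j! = 362880 - 362880 + 181440 - 60480 + 15120 - 3024 + 504 - 72 + 9 - 1 = 133496. Product = 220 × 133496 = 29369120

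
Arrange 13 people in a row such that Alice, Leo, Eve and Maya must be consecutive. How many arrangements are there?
Treat the 4 as one block: (13-4+1)! × 4! = 3628800 × 24 = 87091200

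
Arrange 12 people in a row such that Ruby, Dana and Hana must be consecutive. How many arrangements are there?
Treat the 3 as one block: (12-3+1)! × 3! = 3628800 × 6 = 21772800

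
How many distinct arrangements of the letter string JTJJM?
5! / (3! × 1! × 1!) = 20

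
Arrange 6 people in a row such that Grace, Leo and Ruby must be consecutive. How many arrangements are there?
Treat the 3 as one block: (6-3+1)! × 3! = 24 × 6 = 144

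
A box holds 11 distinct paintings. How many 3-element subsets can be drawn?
C(11,3) = 11!/(3!×8!) = 165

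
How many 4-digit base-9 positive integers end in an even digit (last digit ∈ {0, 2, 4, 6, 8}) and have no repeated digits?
Last∈{0,2,4,6,8}. Last=0: 336. Last nonzero: 4×7×P(7,2) = 1176. Total = 1512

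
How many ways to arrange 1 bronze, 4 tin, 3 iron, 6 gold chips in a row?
14! / (1! × 4! × 3! × 6!) = 840840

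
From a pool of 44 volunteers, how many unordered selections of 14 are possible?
C(44,14) = 44!/(14!×30!) = 114955808528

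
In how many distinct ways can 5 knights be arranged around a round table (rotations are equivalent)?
Circular: fix one position, arrange the rest. (5-1)! = 24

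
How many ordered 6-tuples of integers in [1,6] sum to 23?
Coefficient of x^23 in (x + x² + ... + x^6)^6. By inclusion-exclusion on dice exceeding 6: Σ_j (-1)^j C(6,j)·C(23-1-6j, 5) = C(6,0)·C(22,5) - C(6,1)·C(16,5) + C(6,2)·C(10,5) = 1·26334 - 6·4368 + 15·252 = 3906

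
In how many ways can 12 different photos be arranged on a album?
12! = 479001600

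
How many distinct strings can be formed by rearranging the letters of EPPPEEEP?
8! / (4! × 4!) = 70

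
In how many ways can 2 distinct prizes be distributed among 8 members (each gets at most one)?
P(8,2) = 8!/(8-2)! = 56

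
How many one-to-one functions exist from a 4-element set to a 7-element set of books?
P(7,4) = 7!/(7-4)! = 840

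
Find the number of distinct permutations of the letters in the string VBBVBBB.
7! / (5! × 2!) = 21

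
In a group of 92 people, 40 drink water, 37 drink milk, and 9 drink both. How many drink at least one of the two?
|A∪B| = |A| + |B| - |A∩B| = 40 + 37 - 9 = 68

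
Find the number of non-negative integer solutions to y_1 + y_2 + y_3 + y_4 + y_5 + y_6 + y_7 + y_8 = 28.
C(28+8-1, 8-1) = C(35, 7) = 6724520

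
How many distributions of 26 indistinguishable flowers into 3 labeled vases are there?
C(26+3-1, 3-1) = C(28, 2) = 378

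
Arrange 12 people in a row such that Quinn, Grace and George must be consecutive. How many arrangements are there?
Treat the 3 as one block: (12-3+1)! × 3! = 3628800 × 6 = 21772800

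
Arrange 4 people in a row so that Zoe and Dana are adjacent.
Treat as block: (4-1)! × 2! = 6 × 2 = 12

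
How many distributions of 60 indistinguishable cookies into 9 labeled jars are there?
C(60+9-1, 9-1) = C(68, 8) = 7392009768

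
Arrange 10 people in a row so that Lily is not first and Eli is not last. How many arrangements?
By inclusion-exclusion: 10! - 2×(10-1)! + (10-2)! = 3628800 - 725760 + 40320 = 2943360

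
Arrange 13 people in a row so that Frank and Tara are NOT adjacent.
Total - adjacent = 13! - (13-1)!×2 = 6227020800 - 958003200 = 5269017600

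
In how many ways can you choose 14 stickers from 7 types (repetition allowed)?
C(14+7-1, 7-1) = C(20, 6) = 38760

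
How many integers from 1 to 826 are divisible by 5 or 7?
⌊826/5⌋ + ⌊826/7⌋ - ⌊826/35⌋ = 165 + 118 - 23 = 260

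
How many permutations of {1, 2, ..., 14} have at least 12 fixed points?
Exactly j fixed points: C(14,j)·!(14-j); sum over j ≥ 12 (derangement numbers via !m = (m-1)·(!(m-1) + !(m-2)): !0..!2 = 1, 0, 1). Σ_{j=12}^{14} C(14,j)·!(14-j) = C(14,12)·!2 + C(14,13)·!1 + C(14,14)·!0 = 91·1 + 14·0 + 1·1 = 92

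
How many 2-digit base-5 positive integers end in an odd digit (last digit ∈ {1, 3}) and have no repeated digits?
Last∈{1,3}. Last=0: 0. Last nonzero: 2×3×P(3,0) = 6. Total = 6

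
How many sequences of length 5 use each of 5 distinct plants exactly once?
5! = 120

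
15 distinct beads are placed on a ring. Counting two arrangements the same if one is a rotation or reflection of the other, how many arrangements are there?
(15-1)!/2 = 87178291200/2 = 43589145600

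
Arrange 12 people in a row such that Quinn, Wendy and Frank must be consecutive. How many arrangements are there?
Treat the 3 as one block: (12-3+1)! × 3! = 3628800 × 6 = 21772800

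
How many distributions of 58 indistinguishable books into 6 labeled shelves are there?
C(58+6-1, 6-1) = C(63, 5) = 7028847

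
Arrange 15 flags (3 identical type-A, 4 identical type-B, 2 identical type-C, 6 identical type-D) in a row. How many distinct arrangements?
15! / (3! × 4! × 2! × 6!) = 6306300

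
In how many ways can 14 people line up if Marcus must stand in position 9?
Fix one position: (14-1)! = 6227020800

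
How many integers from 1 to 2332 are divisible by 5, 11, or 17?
⌊2332/5⌋+⌊2332/11⌋+⌊2332/17⌋ - ⌊2332/55⌋-⌊2332/85⌋-⌊2332/187⌋ + ⌊2332/935⌋ = 466+212+137 - 42-27-12 + 2 = 736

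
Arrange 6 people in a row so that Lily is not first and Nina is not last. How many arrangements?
By inclusion-exclusion: 6! - 2×(6-1)! + (6-2)! = 720 - 240 + 24 = 504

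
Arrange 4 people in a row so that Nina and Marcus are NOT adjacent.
Total - adjacent = 4! - (4-1)!×2 = 24 - 12 = 12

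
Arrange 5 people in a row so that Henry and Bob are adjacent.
Treat as block: (5-1)! × 2! = 24 × 2 = 48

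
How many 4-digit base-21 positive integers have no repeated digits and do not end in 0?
Last digit: 20 nonzero choices. First digit: 19 (nonzero, ≠last). Middle 2: P(19,2) = 342. Total = 129960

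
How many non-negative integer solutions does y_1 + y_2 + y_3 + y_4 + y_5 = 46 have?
C(46+5-1, 5-1) = C(50, 4) = 230300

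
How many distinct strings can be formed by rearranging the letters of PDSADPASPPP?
11! / (5! × 2! × 2! × 2!) = 41580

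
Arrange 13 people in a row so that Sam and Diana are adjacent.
Treat as block: (13-1)! × 2! = 479001600 × 2 = 958003200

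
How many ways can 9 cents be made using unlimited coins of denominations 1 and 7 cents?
Coefficient of x^9 in 1/(1-x^1) · 1/(1-x^7). Use j coins of 7 for j = 0..⌊9/7⌋ = 1, the rest in 1s: 1 + 1 = 2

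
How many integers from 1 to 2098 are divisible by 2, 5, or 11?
⌊2098/2⌋+⌊2098/5⌋+⌊2098/11⌋ - ⌊2098/10⌋-⌊2098/22⌋-⌊2098/55⌋ + ⌊2098/110⌋ = 1049+419+190 - 209-95-38 + 19 = 1335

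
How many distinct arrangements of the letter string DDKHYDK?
7! / (1! × 2! × 1! × 3!) = 420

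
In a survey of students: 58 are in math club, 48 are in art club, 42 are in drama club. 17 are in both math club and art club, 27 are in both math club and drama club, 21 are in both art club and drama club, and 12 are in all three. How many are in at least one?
|A∪B∪C| = 58+48+42-17-27-21+12 = 95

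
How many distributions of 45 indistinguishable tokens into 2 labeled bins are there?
C(45+2-1, 2-1) = C(46, 1) = 46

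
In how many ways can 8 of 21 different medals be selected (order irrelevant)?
C(21,8) = 21!/(8!×13!) = 203490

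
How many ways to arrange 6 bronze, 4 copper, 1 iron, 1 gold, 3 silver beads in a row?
15! / (6! × 4! × 1! × 1! × 3!) = 12612600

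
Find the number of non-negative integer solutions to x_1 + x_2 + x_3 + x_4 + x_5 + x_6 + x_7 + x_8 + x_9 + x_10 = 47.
C(47+10-1, 10-1) = C(56, 9) = 7575968400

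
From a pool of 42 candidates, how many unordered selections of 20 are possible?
C(42,20) = 42!/(20!×22!) = 513791607420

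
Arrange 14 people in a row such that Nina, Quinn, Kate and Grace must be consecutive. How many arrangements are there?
Treat the 4 as one block: (14-4+1)! × 4! = 39916800 × 24 = 958003200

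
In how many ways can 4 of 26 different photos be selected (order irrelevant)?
C(26,4) = 26!/(4!×22!) = 14950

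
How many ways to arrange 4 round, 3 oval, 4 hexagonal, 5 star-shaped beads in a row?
16! / (4! × 3! × 4! × 5!) = 50450400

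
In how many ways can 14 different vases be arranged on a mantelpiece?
14! = 87178291200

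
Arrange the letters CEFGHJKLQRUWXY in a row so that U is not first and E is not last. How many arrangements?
By inclusion-exclusion: 14! - 2×(14-1)! + (14-2)! = 87178291200 - 12454041600 + 479001600 = 75203251200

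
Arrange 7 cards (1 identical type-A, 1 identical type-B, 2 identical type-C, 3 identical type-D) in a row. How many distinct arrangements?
7! / (1! × 1! × 2! × 3!) = 420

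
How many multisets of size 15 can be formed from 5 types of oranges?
C(15+5-1, 5-1) = C(19, 4) = 3876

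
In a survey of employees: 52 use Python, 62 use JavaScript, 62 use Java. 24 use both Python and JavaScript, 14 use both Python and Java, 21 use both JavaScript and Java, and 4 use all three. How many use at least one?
|A∪B∪C| = 52+62+62-24-14-21+4 = 121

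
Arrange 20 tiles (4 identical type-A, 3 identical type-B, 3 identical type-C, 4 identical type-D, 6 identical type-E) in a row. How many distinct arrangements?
20! / (4! × 3! × 3! × 4! × 6!) = 162954792000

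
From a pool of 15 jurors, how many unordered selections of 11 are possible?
C(15,11) = 15!/(11!×4!) = 1365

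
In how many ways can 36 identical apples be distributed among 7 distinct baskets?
C(36+7-1, 7-1) = C(42, 6) = 5245786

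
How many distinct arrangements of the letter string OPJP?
4! / (1! × 1! × 2!) = 12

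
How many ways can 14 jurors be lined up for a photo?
14! = 87178291200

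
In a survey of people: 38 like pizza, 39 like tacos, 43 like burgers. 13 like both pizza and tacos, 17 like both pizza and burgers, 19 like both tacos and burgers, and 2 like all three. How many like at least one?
|A∪B∪C| = 38+39+43-13-17-19+2 = 73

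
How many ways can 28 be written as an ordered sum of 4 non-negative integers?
C(28+4-1, 4-1) = C(31, 3) = 4495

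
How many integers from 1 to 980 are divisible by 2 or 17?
⌊980/2⌋ + ⌊980/17⌋ - ⌊980/34⌋ = 490 + 57 - 28 = 519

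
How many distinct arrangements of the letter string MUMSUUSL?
8! / (2! × 2! × 1! × 3!) = 1680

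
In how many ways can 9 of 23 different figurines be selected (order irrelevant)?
C(23,9) = 23!/(9!×14!) = 817190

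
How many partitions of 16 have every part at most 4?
Let r_j(i) = number of partitions of i into parts ≤ j, for i = 0..16. r_1(i) = 1 for all i; r_j(i) = r_{j-1}(i) + r_j(i-j). Rows j = 2..4: ≤2: 1 1 2 2 3 3 4 4 5 5 6 6 7 7 8 8 9; ≤3: 1 1 2 3 4 5 7 8 10 12 14 16 19 21 24 27 30; ≤4: 1 1 2 3 5 6 9 11 15 18 23 27 34 39 47 54 64. r_4(16) = 64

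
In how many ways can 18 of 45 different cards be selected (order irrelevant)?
C(45,18) = 45!/(18!×27!) = 1715884494940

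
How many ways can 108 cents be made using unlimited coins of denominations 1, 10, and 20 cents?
Coefficient of x^108 in 1/(1-x^1) · 1/(1-x^10) · 1/(1-x^20). Case on j = number of 20-cent coins (j = 0..5); remainder r = 108 - 20j is made from {1,10} in ⌊r/10⌋+1 ways. r = 108, 88, 68, 48, 28, 8 → 11 + 9 + 7 + 5 + 3 + 1 = 36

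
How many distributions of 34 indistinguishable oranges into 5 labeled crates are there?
C(34+5-1, 5-1) = C(38, 4) = 73815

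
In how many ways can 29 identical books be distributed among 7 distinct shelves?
C(29+7-1, 7-1) = C(35, 6) = 1623160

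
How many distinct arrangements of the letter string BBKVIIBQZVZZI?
13! / (1! × 1! × 3! × 3! × 2! × 3!) = 14414400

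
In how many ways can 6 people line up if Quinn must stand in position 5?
Fix one position: (6-1)! = 120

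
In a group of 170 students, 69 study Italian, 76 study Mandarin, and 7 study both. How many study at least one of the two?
|A∪B| = |A| + |B| - |A∩B| = 69 + 76 - 7 = 138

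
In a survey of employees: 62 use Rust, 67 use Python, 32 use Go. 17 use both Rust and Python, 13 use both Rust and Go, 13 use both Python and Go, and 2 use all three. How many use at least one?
|A∪B∪C| = 62+67+32-17-13-13+2 = 120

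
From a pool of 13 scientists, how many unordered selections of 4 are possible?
C(13,4) = 13!/(4!×9!) = 715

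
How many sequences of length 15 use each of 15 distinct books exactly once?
15! = 1307674368000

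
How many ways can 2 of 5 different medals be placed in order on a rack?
P(5,2) = 5!/(5-2)! = 20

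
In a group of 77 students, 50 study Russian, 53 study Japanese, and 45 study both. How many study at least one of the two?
|A∪B| = |A| + |B| - |A∩B| = 50 + 53 - 45 = 58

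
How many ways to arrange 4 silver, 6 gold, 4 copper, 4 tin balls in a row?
18! / (4! × 6! × 4! × 4!) = 643242600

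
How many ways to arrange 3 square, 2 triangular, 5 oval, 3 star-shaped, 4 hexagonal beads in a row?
17! / (3! × 2! × 5! × 3! × 4!) = 1715313600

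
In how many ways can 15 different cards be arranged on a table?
15! = 1307674368000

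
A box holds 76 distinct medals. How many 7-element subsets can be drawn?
C(76,7) = 76!/(7!×69!) = 2186189400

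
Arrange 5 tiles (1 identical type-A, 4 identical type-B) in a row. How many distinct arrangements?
5! / (1! × 4!) = 5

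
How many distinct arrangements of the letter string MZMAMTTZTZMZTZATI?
17! / (2! × 4! × 5! × 1! × 5!) = 514594080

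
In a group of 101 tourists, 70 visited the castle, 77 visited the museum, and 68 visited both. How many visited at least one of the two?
|A∪B| = |A| + |B| - |A∩B| = 70 + 77 - 68 = 79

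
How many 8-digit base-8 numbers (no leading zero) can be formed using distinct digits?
First digit: 7 choices (nonzero). Then descending: 7 × 7 × 6 × 5 × 4 × 3 × 2 × 1 = 35280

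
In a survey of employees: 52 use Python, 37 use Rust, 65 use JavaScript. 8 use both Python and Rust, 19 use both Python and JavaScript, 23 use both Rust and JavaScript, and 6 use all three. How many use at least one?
|A∪B∪C| = 52+37+65-8-19-23+6 = 110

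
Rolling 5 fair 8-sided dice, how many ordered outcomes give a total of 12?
Coefficient of x^12 in (x + x² + ... + x^8)^5. By inclusion-exclusion on dice exceeding 8: Σ_j (-1)^j C(5,j)·C(12-1-8j, 4) = C(5,0)·C(11,4) = 1·330 = 330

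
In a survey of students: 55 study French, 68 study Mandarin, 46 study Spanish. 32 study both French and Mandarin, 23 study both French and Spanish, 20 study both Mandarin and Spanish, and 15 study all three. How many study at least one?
|A∪B∪C| = 55+68+46-32-23-20+15 = 109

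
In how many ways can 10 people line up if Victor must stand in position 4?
Fix one position: (10-1)! = 362880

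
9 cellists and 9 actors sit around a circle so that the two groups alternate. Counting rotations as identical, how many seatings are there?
Fix one of the cellists: (9-1)! ways for the remaining cellists, × 9! ways for the actors = 40320 × 362880 = 14631321600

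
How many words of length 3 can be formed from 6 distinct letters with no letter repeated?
P(6,3) = 6!/(6-3)! = 120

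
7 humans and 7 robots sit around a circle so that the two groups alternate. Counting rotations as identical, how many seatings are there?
Fix one of the humans: (7-1)! ways for the remaining humans, × 7! ways for the robots = 720 × 5040 = 3628800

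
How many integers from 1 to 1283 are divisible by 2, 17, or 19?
⌊1283/2⌋+⌊1283/17⌋+⌊1283/19⌋ - ⌊1283/34⌋-⌊1283/38⌋-⌊1283/323⌋ + ⌊1283/646⌋ = 641+75+67 - 37-33-3 + 1 = 711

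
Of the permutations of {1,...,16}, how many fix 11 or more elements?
Exactly j fixed points: C(16,j)·!(16-j); sum over j ≥ 11 (derangement numbers via !m = (m-1)·(!(m-1) + !(m-2)): !0..!5 = 1, 0, 1, 2, 9, 44). Σ_{j=11}^{16} C(16,j)·!(16-j) = C(16,11)·!5 + C(16,12)·!4 + C(16,13)·!3 + C(16,14)·!2 + C(16,15)·!1 + C(16,16)·!0 = 4368·44 + 1820·9 + 560·2 + 120·1 + 16·0 + 1·1 = 209813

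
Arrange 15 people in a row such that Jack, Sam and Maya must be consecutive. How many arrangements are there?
Treat the 3 as one block: (15-3+1)! × 3! = 6227020800 × 6 = 37362124800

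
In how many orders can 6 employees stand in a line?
6! = 720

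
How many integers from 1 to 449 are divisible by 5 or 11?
⌊449/5⌋ + ⌊449/11⌋ - ⌊449/55⌋ = 89 + 40 - 8 = 121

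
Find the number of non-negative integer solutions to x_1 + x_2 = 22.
C(22+2-1, 2-1) = C(23, 1) = 23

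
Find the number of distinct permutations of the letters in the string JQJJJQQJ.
8! / (3! × 5!) = 56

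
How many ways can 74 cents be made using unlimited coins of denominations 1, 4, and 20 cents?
Coefficient of x^74 in 1/(1-x^1) · 1/(1-x^4) · 1/(1-x^20). Case on j = number of 20-cent coins (j = 0..3); remainder r = 74 - 20j is made from {1,4} in ⌊r/4⌋+1 ways. r = 74, 54, 34, 14 → 19 + 14 + 9 + 4 = 46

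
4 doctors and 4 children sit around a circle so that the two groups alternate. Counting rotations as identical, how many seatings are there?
Fix one of the doctors: (4-1)! ways for the remaining doctors, × 4! ways for the children = 6 × 24 = 144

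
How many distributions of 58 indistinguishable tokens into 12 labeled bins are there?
C(58+12-1, 12-1) = C(69, 11) = 1823810410032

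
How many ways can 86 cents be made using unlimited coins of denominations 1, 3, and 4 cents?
Coefficient of x^86 in 1/(1-x^1) · 1/(1-x^3) · 1/(1-x^4). Case on j = number of 4-cent coins (j = 0..21); remainder r = 86 - 4j is made from {1,3} in ⌊r/3⌋+1 ways. r = 86, 82, 78, 74, 70, 66, 62, 58, 54, 50, 46, 42, 38, 34, 30, 26, 22, 18, 14, 10, 6, 2 → 29 + 28 + 27 + 25 + 24 + 23 + 21 + 20 + 19 + 17 + 16 + 15 + 13 + 12 + 11 + 9 + 8 + 7 + 5 + 4 + 3 + 1 = 337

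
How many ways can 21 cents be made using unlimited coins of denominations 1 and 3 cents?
Coefficient of x^21 in 1/(1-x^1) · 1/(1-x^3). Use j coins of 3 for j = 0..⌊21/3⌋ = 7, the rest in 1s: 7 + 1 = 8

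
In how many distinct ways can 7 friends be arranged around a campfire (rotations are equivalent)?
Circular: fix one position, arrange the rest. (7-1)! = 720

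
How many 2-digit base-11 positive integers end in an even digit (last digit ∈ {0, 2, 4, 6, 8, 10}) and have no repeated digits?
Last∈{0,2,4,6,8,10}. Last=0: 10. Last nonzero: 5×9×P(9,0) = 45. Total = 55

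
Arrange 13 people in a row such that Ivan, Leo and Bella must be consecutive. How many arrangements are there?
Treat the 3 as one block: (13-3+1)! × 3! = 39916800 × 6 = 239500800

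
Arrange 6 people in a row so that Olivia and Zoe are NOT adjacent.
Total - adjacent = 6! - (6-1)!×2 = 720 - 240 = 480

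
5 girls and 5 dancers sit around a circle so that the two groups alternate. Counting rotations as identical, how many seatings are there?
Fix one of the girls: (5-1)! ways for the remaining girls, × 5! ways for the dancers = 24 × 120 = 2880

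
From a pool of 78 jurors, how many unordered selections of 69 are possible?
C(78,69) = 78!/(69!×9!) = 182364632450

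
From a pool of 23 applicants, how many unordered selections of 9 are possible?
C(23,9) = 23!/(9!×14!) = 817190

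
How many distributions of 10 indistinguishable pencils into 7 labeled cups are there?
C(10+7-1, 7-1) = C(16, 6) = 8008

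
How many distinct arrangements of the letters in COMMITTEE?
9! / (1! × 1! × 2! × 1! × 2! × 2!) = 45360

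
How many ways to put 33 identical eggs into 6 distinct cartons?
C(33+6-1, 6-1) = C(38, 5) = 501942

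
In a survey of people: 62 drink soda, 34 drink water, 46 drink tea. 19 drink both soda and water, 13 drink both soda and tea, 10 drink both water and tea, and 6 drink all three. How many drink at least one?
|A∪B∪C| = 62+34+46-19-13-10+6 = 106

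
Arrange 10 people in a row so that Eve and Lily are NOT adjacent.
Total - adjacent = 10! - (10-1)!×2 = 3628800 - 725760 = 2903040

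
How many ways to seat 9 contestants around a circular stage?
Circular: fix one position, arrange the rest. (9-1)! = 40320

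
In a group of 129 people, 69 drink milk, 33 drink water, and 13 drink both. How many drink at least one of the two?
|A∪B| = |A| + |B| - |A∩B| = 69 + 33 - 13 = 89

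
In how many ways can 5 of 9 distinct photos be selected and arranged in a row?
P(9,5) = 9!/(9-5)! = 15120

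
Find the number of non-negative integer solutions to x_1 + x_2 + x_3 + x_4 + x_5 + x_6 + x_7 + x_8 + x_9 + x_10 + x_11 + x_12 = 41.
C(41+12-1, 12-1) = C(52, 11) = 60403728840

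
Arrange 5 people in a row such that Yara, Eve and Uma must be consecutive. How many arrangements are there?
Treat the 3 as one block: (5-3+1)! × 3! = 6 × 6 = 36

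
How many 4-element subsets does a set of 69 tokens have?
C(69,4) = 69!/(4!×65!) = 864501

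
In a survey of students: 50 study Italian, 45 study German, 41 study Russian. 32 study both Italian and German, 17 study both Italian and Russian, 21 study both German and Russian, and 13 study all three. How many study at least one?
|A∪B∪C| = 50+45+41-32-17-21+13 = 79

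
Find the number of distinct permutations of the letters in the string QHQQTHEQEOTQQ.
13! / (2! × 2! × 6! × 1! × 2!) = 1081080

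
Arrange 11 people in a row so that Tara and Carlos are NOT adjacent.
Total - adjacent = 11! - (11-1)!×2 = 39916800 - 7257600 = 32659200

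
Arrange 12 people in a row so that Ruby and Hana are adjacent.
Treat as block: (12-1)! × 2! = 39916800 × 2 = 79833600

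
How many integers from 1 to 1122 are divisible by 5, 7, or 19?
⌊1122/5⌋+⌊1122/7⌋+⌊1122/19⌋ - ⌊1122/35⌋-⌊1122/95⌋-⌊1122/133⌋ + ⌊1122/665⌋ = 224+160+59 - 32-11-8 + 1 = 393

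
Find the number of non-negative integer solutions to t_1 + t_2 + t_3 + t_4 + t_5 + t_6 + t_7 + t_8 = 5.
C(5+8-1, 8-1) = C(12, 7) = 792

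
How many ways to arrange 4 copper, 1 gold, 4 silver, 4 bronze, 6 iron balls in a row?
19! / (4! × 1! × 4! × 4! × 6!) = 12221609400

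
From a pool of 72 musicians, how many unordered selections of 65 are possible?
C(72,65) = 72!/(65!×7!) = 1473109704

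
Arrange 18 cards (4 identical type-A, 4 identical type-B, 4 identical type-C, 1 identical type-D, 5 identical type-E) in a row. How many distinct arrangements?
18! / (4! × 4! × 4! × 1! × 5!) = 3859455600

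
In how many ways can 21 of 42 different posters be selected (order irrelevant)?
C(42,21) = 42!/(21!×21!) = 538257874440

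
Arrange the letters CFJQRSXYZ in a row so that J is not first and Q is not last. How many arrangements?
By inclusion-exclusion: 9! - 2×(9-1)! + (9-2)! = 362880 - 80640 + 5040 = 287280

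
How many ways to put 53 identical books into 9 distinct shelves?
C(53+9-1, 9-1) = C(61, 8) = 2944827765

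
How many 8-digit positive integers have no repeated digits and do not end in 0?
Last digit: 9 nonzero choices. First digit: 8 (nonzero, ≠last). Middle 6: P(8,6) = 20160. Total = 1451520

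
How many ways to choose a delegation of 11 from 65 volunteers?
C(65,11) = 65!/(11!×54!) = 895068996640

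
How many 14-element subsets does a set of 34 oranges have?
C(34,14) = 34!/(14!×20!) = 1391975640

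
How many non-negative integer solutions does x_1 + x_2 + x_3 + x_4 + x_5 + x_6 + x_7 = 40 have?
C(40+7-1, 7-1) = C(46, 6) = 9366819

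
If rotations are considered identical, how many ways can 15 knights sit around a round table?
Circular: fix one position, arrange the rest. (15-1)! = 87178291200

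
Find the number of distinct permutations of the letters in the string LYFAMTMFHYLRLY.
14! / (3! × 1! × 2! × 1! × 1! × 1! × 2! × 3!) = 605404800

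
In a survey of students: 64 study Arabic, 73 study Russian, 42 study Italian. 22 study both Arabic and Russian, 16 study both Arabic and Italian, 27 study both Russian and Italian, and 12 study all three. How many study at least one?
|A∪B∪C| = 64+73+42-22-16-27+12 = 126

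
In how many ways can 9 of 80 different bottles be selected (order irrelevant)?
C(80,9) = 80!/(9!×71!) = 231900297200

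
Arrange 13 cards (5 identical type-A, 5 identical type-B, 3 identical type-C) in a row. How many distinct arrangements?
13! / (5! × 5! × 3!) = 72072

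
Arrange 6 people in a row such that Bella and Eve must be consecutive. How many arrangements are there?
Treat the 2 as one block: (6-2+1)! × 2! = 120 × 2 = 240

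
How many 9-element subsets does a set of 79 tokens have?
C(79,9) = 79!/(9!×70!) = 205811513765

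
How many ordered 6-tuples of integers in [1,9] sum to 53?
Coefficient of x^53 in (x + x² + ... + x^9)^6. By inclusion-exclusion on dice exceeding 9: Σ_j (-1)^j C(6,j)·C(53-1-9j, 5) = C(6,0)·C(52,5) - C(6,1)·C(43,5) + C(6,2)·C(34,5) - C(6,3)·C(25,5) + C(6,4)·C(16,5) - C(6,5)·C(7,5) = 1·2598960 - 6·962598 + 15·278256 - 20·53130 + 15·4368 - 6·21 = 6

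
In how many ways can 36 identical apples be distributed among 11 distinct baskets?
C(36+11-1, 11-1) = C(46, 10) = 4076350421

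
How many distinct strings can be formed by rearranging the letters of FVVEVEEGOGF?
11! / (2! × 2! × 1! × 3! × 3!) = 277200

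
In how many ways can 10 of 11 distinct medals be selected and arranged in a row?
P(11,10) = 11!/(11-10)! = 39916800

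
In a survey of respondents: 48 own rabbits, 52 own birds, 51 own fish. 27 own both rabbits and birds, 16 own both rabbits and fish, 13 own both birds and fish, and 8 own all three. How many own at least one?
|A∪B∪C| = 48+52+51-27-16-13+8 = 103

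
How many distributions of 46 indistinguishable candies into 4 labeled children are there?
C(46+4-1, 4-1) = C(49, 3) = 18424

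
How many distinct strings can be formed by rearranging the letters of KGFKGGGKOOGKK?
13! / (5! × 1! × 5! × 2!) = 216216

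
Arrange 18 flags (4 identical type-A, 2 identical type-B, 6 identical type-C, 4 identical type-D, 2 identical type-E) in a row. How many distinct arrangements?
18! / (4! × 2! × 6! × 4! × 2!) = 3859455600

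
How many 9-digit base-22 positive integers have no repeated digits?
First digit: 21 choices (nonzero). Then descending: 21 × 21 × 20 × 19 × 18 × 17 × 16 × 15 × 14 = 172299052800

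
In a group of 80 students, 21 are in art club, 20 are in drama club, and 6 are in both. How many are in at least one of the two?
|A∪B| = |A| + |B| - |A∩B| = 21 + 20 - 6 = 35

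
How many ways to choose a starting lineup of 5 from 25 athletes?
C(25,5) = 25!/(5!×20!) = 53130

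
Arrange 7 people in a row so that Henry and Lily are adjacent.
Treat as block: (7-1)! × 2! = 720 × 2 = 1440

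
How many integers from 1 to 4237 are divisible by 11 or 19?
⌊4237/11⌋ + ⌊4237/19⌋ - ⌊4237/209⌋ = 385 + 223 - 20 = 588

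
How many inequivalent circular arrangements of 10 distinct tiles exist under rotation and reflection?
(10-1)!/2 = 362880/2 = 181440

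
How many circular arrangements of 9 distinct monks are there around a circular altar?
Circular: fix one position, arrange the rest. (9-1)! = 40320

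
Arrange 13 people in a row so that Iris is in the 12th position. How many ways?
Fix one position: (13-1)! = 479001600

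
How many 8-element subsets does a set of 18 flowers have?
C(18,8) = 18!/(8!×10!) = 43758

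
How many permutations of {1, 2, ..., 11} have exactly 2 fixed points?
Choose the 2 fixed points C(11,2) = 55, derange the rest: !9 = Σ_{j=0}^{9} (-1)^j·9!/j! = 362880 - 362880 + 181440 - 60480 + 15120 - 3024 + 504 - 72 + 9 - 1 = 133496. Product = 55 × 133496 = 7342280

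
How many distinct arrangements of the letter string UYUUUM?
6! / (4! × 1! × 1!) = 30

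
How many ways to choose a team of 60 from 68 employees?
C(68,60) = 68!/(60!×8!) = 7392009768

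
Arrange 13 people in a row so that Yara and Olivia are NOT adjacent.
Total - adjacent = 13! - (13-1)!×2 = 6227020800 - 958003200 = 5269017600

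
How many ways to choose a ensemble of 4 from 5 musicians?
C(5,4) = 5!/(4!×1!) = 5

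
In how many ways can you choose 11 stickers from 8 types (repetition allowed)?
C(11+8-1, 8-1) = C(18, 7) = 31824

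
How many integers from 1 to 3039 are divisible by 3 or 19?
⌊3039/3⌋ + ⌊3039/19⌋ - ⌊3039/57⌋ = 1013 + 159 - 53 = 1119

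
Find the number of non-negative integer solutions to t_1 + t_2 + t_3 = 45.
C(45+3-1, 3-1) = C(47, 2) = 1081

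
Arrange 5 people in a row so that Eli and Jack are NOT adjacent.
Total - adjacent = 5! - (5-1)!×2 = 120 - 48 = 72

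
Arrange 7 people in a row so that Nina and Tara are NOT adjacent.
Total - adjacent = 7! - (7-1)!×2 = 5040 - 1440 = 3600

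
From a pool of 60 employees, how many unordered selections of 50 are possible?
C(60,50) = 60!/(50!×10!) = 75394027566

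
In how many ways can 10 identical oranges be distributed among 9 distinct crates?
C(10+9-1, 9-1) = C(18, 8) = 43758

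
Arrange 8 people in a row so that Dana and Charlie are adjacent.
Treat as block: (8-1)! × 2! = 5040 × 2 = 10080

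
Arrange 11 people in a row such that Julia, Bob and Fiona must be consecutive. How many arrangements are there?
Treat the 3 as one block: (11-3+1)! × 3! = 362880 × 6 = 2177280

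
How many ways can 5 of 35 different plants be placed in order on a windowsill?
P(35,5) = 35!/(35-5)! = 38955840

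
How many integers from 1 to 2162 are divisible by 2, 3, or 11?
⌊2162/2⌋+⌊2162/3⌋+⌊2162/11⌋ - ⌊2162/6⌋-⌊2162/22⌋-⌊2162/33⌋ + ⌊2162/66⌋ = 1081+720+196 - 360-98-65 + 32 = 1506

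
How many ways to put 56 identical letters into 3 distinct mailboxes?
C(56+3-1, 3-1) = C(58, 2) = 1653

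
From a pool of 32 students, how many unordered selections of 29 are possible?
C(32,29) = 32!/(29!×3!) = 4960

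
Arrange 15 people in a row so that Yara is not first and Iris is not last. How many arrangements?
By inclusion-exclusion: 15! - 2×(15-1)! + (15-2)! = 1307674368000 - 174356582400 + 6227020800 = 1139544806400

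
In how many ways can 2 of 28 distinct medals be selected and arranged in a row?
P(28,2) = 28!/(28-2)! = 756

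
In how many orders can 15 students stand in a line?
15! = 1307674368000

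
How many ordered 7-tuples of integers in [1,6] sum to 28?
Coefficient of x^28 in (x + x² + ... + x^6)^7. By inclusion-exclusion on dice exceeding 6: Σ_j (-1)^j C(7,j)·C(28-1-6j, 6) = C(7,0)·C(27,6) - C(7,1)·C(21,6) + C(7,2)·C(15,6) - C(7,3)·C(9,6) = 1·296010 - 7·54264 + 21·5005 - 35·84 = 18327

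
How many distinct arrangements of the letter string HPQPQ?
5! / (2! × 1! × 2!) = 30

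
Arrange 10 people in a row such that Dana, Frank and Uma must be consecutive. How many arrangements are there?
Treat the 3 as one block: (10-3+1)! × 3! = 40320 × 6 = 241920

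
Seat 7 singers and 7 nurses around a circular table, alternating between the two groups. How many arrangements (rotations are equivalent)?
Fix one of the singers: (7-1)! ways for the remaining singers, × 7! ways for the nurses = 720 × 5040 = 3628800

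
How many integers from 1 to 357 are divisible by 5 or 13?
⌊357/5⌋ + ⌊357/13⌋ - ⌊357/65⌋ = 71 + 27 - 5 = 93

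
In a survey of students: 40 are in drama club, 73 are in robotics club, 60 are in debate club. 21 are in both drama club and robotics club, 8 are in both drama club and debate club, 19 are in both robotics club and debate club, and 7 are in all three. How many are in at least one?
|A∪B∪C| = 40+73+60-21-8-19+7 = 132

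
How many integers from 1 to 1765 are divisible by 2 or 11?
⌊1765/2⌋ + ⌊1765/11⌋ - ⌊1765/22⌋ = 882 + 160 - 80 = 962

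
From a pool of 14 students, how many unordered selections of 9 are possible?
C(14,9) = 14!/(9!×5!) = 2002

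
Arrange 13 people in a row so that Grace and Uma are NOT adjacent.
Total - adjacent = 13! - (13-1)!×2 = 6227020800 - 958003200 = 5269017600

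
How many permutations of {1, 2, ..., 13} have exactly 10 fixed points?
Choose the 10 fixed points C(13,10) = 286, derange the rest: !3 = Σ_{j=0}^{3} (-1)^j·3!/j! = 6 - 6 + 3 - 1 = 2. Product = 286 × 2 = 572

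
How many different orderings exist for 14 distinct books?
14! = 87178291200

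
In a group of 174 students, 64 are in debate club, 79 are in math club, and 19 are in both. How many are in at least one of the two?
|A∪B| = |A| + |B| - |A∩B| = 64 + 79 - 19 = 124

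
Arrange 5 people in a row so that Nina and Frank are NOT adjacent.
Total - adjacent = 5! - (5-1)!×2 = 120 - 48 = 72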